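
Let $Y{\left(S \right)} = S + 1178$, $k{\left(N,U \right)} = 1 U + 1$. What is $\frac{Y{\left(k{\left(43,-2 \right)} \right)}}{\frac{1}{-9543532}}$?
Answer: $-11232737164$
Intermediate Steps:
$k{\left(N,U \right)} = 1 + U$ ($k{\left(N,U \right)} = U + 1 = 1 + U$)
$Y{\left(S \right)} = 1178 + S$
$\frac{Y{\left(k{\left(43,-2 \right)} \right)}}{\frac{1}{-9543532}} = \frac{1178 + \left(1 - 2\right)}{\frac{1}{-9543532}} = \frac{1178 - 1}{- \frac{1}{9543532}} = 1177 \left(-9543532\right) = -11232737164$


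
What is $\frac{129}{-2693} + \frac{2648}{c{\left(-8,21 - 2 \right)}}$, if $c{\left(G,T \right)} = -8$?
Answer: $- \frac{891512}{2693} \approx -331.05$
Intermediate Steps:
$\frac{129}{-2693} + \frac{2648}{c{\left(-8,21 - 2 \right)}} = \frac{129}{-2693} + \frac{2648}{-8} = 129 \left(- \frac{1}{2693}\right) + 2648 \left(- \frac{1}{8}\right) = - \frac{129}{2693} - 331 = - \frac{891512}{2693}$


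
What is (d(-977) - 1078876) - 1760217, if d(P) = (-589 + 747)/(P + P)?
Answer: -2773793940/977 ≈ -2.8391e+6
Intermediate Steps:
d(P) = 79/P (d(P) = 158/((2*P)) = 158*(1/(2*P)) = 79/P)
(d(-977) - 1078876) - 1760217 = (79/(-977) - 1078876) - 1760217 = (79*(-1/977) - 1078876) - 1760217 = (-79/977 - 1078876) - 1760217 = -1054061931/977 - 1760217 = -2773793940/977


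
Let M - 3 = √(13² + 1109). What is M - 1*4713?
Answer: -4710 + 3*√142 ≈ -4674.3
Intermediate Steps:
M = 3 + 3*√142 (M = 3 + √(13² + 1109) = 3 + √(169 + 1109) = 3 + √1278 = 3 + 3*√142 ≈ 38.749)
M - 1*4713 = (3 + 3*√142) - 1*4713 = (3 + 3*√142) - 4713 = -4710 + 3*√142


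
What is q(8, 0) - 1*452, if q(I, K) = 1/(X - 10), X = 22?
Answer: -5423/12 ≈ -451.92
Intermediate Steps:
q(I, K) = 1/12 (q(I, K) = 1/(22 - 10) = 1/12)
q(8, 0) - 1*452 = 1/12 - 1*452 = 1/12 - 452 = -5423/12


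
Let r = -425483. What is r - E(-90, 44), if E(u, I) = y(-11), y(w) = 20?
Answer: -425503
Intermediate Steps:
E(u, I) = 20
r - E(-90, 44) = -425483 - 1*20 = -425483 - 20 = -425503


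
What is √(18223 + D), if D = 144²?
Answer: √38959 ≈ 197.38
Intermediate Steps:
D = 20736
√(18223 + D) = √(18223 + 20736) = √38959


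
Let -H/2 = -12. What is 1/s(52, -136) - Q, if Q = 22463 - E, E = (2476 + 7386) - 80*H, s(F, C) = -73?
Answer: -1060034/73 ≈ -14521.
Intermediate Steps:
H = 24 (H = -2*(-12) = 24)
E = 7942 (E = (2476 + 7386) - 80*24 = 9862 - 1920 = 7942)
Q = 14521 (Q = 22463 - 1*7942 = 22463 - 7942 = 14521)
1/s(52, -136) - Q = 1/(-73) - 1*14521 = -1/73 - 14521 = -1060034/73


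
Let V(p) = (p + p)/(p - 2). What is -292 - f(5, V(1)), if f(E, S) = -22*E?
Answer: -182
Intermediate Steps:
V(p) = 2*p/(-2 + p) (V(p) = (2*p)/(-2 + p) = 2*p/(-2 + p))
-292 - f(5, V(1)) = -292 - (-22)*5 = -292 - 1*(-110) = -292 + 110 = -182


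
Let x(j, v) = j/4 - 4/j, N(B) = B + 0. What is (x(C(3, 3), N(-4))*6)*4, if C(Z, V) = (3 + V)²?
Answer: 640/3 ≈ 213.33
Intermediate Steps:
N(B) = B
x(j, v) = -4/j + j/4 (x(j, v) = j*(¼) - 4/j = j/4 - 4/j = -4/j + j/4)
(x(C(3, 3), N(-4))*6)*4 = ((-4/(3 + 3)² + (3 + 3)²/4)*6)*4 = ((-4/(6²) + (¼)*6²)*6)*4 = ((-4/36 + (¼)*36)*6)*4 = ((-4*1/36 + 9)*6)*4 = ((-⅑ + 9)*6)*4 = ((80/9)*6)*4 = (160/3)*4 = 640/3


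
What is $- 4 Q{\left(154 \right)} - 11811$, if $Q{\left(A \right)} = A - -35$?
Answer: $-12567$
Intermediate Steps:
$Q{\left(A \right)} = 35 + A$ ($Q{\left(A \right)} = A + 35 = 35 + A$)
$- 4 Q{\left(154 \right)} - 11811 = - 4 \left(35 + 154\right) - 11811 = \left(-4\right) 189 - 11811 = -756 - 11811 = -12567$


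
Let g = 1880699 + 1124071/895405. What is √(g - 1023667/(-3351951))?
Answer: √1882398194648870867804800612795/1000451228385 ≈ 1371.4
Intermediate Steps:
g = 1683988412166/895405 (g = 1880699 + 1124071*(1/895405) = 1880699 + 1124071/895405 = 1683988412166/895405 ≈ 1.8807e+6)
√(g - 1023667/(-3351951)) = √(1683988412166/895405 - 1023667/(-3351951)) = √(1683988412166/895405 - 1023667*(-1/3351951)) = √(1683988412166/895405 + 1023667/3351951) = √(5644647558744786001/3001353685155) = √1882398194648870867804800612795/1000451228385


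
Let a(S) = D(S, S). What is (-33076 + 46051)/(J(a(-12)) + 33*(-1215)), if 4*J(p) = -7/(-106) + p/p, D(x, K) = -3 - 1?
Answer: -5501400/17000167 ≈ -0.32361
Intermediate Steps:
D(x, K) = -4
a(S) = -4
J(p) = 113/424 (J(p) = (-7/(-106) + p/p)/4 = (-7*(-1/106) + 1)/4 = (7/106 + 1)/4 = (¼)*(113/106) = 113/424)
(-33076 + 46051)/(J(a(-12)) + 33*(-1215)) = (-33076 + 46051)/(113/424 + 33*(-1215)) = 12975/(113/424 - 40095) = 12975/(-17000167/424) = 12975*(-424/17000167) = -5501400/17000167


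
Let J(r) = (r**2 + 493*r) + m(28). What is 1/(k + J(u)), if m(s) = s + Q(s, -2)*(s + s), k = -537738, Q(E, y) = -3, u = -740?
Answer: -1/355098 ≈ -2.8161e-6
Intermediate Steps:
m(s) = -5*s (m(s) = s - 3*(s + s) = s - 6*s = -5*s)
J(r) = -140 + r**2 + 493*r (J(r) = (r**2 + 493*r) - 5*28 = (r**2 + 493*r) - 140 = -140 + r**2 + 493*r)
1/(k + J(u)) = 1/(-537738 + (-140 + (-740)**2 + 493*(-740))) = 1/(-537738 + (-140 + 547600 - 364820)) = 1/(-537738 + 182640) = 1/(-355098) = -1/355098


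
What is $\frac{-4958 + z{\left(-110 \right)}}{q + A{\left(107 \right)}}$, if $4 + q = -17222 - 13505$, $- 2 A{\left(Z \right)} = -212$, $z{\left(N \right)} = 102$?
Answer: $\frac{4856}{30625} \approx 0.15856$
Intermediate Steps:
$A{\left(Z \right)} = 106$ ($A{\left(Z \right)} = \left(- \frac{1}{2}\right) \left(-212\right) = 106$)
$q = -30731$ ($q = -4 - 30727 = -30731$)
$\frac{-4958 + z{\left(-110 \right)}}{q + A{\left(107 \right)}} = \frac{-4958 + 102}{-30731 + 106} = - \frac{4856}{-30625} = \left(-4856\right) \left(- \frac{1}{30625}\right) = \frac{4856}{30625}$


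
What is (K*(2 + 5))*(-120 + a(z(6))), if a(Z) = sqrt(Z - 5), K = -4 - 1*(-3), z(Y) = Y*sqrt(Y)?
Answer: 840 - 7*sqrt(-5 + 6*sqrt(6)) ≈ 818.20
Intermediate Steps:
z(Y) = Y**(3/2)
K = -1 (K = -4 + 3 = -1)
a(Z) = sqrt(-5 + Z)
(K*(2 + 5))*(-120 + a(z(6))) = (-(2 + 5))*(-120 + sqrt(-5 + 6**(3/2))) = (-1*7)*(-120 + sqrt(-5 + 6*sqrt(6))) = -7*(-120 + sqrt(-5 + 6*sqrt(6))) = 840 - 7*sqrt(-5 + 6*sqrt(6))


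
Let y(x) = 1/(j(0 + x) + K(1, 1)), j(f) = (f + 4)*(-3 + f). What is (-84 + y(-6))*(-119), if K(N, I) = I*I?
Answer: 189805/19 ≈ 9989.7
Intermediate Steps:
K(N, I) = I²
j(f) = (-3 + f)*(4 + f) (j(f) = (4 + f)*(-3 + f) = (-3 + f)*(4 + f))
y(x) = 1/(-11 + x + x²) (y(x) = 1/((-12 + (0 + x) + (0 + x)²) + 1²) = 1/((-12 + x + x²) + 1) = 1/(-11 + x + x²))
(-84 + y(-6))*(-119) = (-84 + 1/(-11 - 6 + (-6)²))*(-119) = (-84 + 1/(-11 - 6 + 36))*(-119) = (-84 + 1/19)*(-119) = -1595/19*(-119) = 189805/19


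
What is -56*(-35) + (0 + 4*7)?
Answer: 1988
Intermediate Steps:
-56*(-35) + (0 + 4*7) = 1960 + (0 + 28) = 1960 + 28 = 1988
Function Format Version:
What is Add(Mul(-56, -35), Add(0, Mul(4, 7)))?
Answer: 1988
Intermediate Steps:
Add(Mul(-56, -35), Add(0, Mul(4, 7))) = Add(1960, Add(0, 28)) = Add(1960, 28) = 1988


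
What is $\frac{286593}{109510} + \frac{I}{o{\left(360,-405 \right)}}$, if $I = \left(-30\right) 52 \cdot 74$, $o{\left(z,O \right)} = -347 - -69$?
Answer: $\frac{6360753627}{15221890} \approx 417.87$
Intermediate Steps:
$o{\left(z,O \right)} = -278$ ($o{\left(z,O \right)} = -347 + 69 = -278$)
$I = -115440$ ($I = \left(-1560\right) 74 = -115440$)
$\frac{286593}{109510} + \frac{I}{o{\left(360,-405 \right)}} = \frac{286593}{109510} - \frac{115440}{-278} = 286593 \cdot \frac{1}{109510} - - \frac{57720}{139} = \frac{286593}{109510} + \frac{57720}{139} = \frac{6360753627}{15221890}$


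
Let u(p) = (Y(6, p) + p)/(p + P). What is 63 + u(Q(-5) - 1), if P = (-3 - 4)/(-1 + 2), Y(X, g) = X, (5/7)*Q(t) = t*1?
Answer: 947/15 ≈ 63.133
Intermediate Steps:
Q(t) = 7*t/5 (Q(t) = 7*(t*1)/5 = 7*t/5)
P = -7 (P = -7/1 = -7*1 = -7)
u(p) = (6 + p)/(-7 + p) (u(p) = (6 + p)/(p - 7) = (6 + p)/(-7 + p))
63 + u(Q(-5) - 1) = 63 + (6 + ((7/5)*(-5) - 1))/(-7 + ((7/5)*(-5) - 1)) = 63 + (6 + (-7 - 1))/(-7 + (-7 - 1)) = 63 + (6 - 8)/(-7 - 8) = 63 - 2/(-15) = 63 - 1/15*(-2) = 63 + 2/15 = 947/15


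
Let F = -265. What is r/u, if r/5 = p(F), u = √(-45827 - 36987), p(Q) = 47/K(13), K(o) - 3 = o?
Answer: -5*I*√82814/28192 ≈ -0.051038*I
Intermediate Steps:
K(o) = 3 + o
p(Q) = 47/16 (p(Q) = 47/(3 + 13) = 47/16)
u = I*√82814 (u = √(-82814) = I*√82814 ≈ 287.77*I)
r = 235/16 (r = 5*(47/16) = 235/16 ≈ 14.688)
r/u = 235/(16*((I*√82814))) = 235*(-I*√82814/82814)/16 = -5*I*√82814/28192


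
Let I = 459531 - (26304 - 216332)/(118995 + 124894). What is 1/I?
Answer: 243889/112074746087 ≈ 2.1761e-6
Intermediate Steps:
I = 112074746087/243889 (I = 459531 - (-190028)/243889 = 459531 - 1*(-190028/243889) = 459531 + 190028/243889 = 112074746087/243889 ≈ 4.5953e+5)
1/I = 1/(112074746087/243889) = 243889/112074746087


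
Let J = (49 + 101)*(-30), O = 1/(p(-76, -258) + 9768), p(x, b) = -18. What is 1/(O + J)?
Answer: -9750/43874999 ≈ -0.00022222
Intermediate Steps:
O = 1/9750 (O = 1/(-18 + 9768) = 1/9750 ≈ 0.00010256)
J = -4500 (J = 150*(-30) = -4500)
1/(O + J) = 1/(1/9750 - 4500) = 1/(-43874999/9750) = -9750/43874999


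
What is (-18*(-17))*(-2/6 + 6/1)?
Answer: 1734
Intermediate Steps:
(-18*(-17))*(-2/6 + 6/1) = 306*(-2*⅙ + 6*1) = 306*(-⅓ + 6) = 306*(17/3) = 1734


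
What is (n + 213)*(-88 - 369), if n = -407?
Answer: 88658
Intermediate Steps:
(n + 213)*(-88 - 369) = (-407 + 213)*(-88 - 369) = -194*(-457) = 88658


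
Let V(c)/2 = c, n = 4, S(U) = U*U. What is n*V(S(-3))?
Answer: 72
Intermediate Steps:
S(U) = U²
V(c) = 2*c
n*V(S(-3)) = 4*(2*(-3)²) = 4*(2*9) = 4*18 = 72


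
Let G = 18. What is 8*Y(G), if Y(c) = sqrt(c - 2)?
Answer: 32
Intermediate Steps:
Y(c) = sqrt(-2 + c)
8*Y(G) = 8*sqrt(-2 + 18) = 8*sqrt(16) = 8*4 = 32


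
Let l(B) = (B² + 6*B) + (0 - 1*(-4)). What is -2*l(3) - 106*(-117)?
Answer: 12340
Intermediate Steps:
l(B) = 4 + B² + 6*B (l(B) = (B² + 6*B) + (0 + 4) = (B² + 6*B) + 4 = 4 + B² + 6*B)
-2*l(3) - 106*(-117) = -2*(4 + 3² + 6*3) - 106*(-117) = -2*(4 + 9 + 18) + 12402 = -2*31 + 12402 = -62 + 12402 = 12340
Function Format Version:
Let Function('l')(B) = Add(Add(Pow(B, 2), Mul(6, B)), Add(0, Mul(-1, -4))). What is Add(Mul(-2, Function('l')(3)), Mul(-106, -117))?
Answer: 12340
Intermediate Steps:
Function('l')(B) = Add(4, Pow(B, 2), Mul(6, B)) (Function('l')(B) = Add(Add(Pow(B, 2), Mul(6, B)), Add(0, 4)) = Add(Add(Pow(B, 2), Mul(6, B)), 4) = Add(4, Pow(B, 2), Mul(6, B)))
Add(Mul(-2, Function('l')(3)), Mul(-106, -117)) = Add(Mul(-2, Add(4, Pow(3, 2), Mul(6, 3))), Mul(-106, -117)) = Add(Mul(-2, Add(4, 9, 18)), 12402) = Add(Mul(-2, 31), 12402) = Add(-62, 12402) = 12340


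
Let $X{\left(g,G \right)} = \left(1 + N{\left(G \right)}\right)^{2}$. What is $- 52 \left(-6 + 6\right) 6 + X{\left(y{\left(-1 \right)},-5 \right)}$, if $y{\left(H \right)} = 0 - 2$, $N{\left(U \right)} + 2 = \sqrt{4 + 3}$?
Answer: $\left(1 - \sqrt{7}\right)^{2} \approx 2.7085$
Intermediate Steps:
$N{\left(U \right)} = -2 + \sqrt{7}$ ($N{\left(U \right)} = -2 + \sqrt{4 + 3} = -2 + \sqrt{7}$)
$y{\left(H \right)} = -2$ ($y{\left(H \right)} = 0 - 2 = -2$)
$X{\left(g,G \right)} = \left(-1 + \sqrt{7}\right)^{2}$ ($X{\left(g,G \right)} = \left(1 - \left(2 - \sqrt{7}\right)\right)^{2} = \left(-1 + \sqrt{7}\right)^{2}$)
$- 52 \left(-6 + 6\right) 6 + X{\left(y{\left(-1 \right)},-5 \right)} = - 52 \left(-6 + 6\right) 6 + \left(-1 + \sqrt{7}\right)^{2} = - 52 \cdot 0 \cdot 6 + \left(-1 + \sqrt{7}\right)^{2} = \left(-52\right) 0 + \left(-1 + \sqrt{7}\right)^{2} = 0 + \left(-1 + \sqrt{7}\right)^{2} = \left(-1 + \sqrt{7}\right)^{2}$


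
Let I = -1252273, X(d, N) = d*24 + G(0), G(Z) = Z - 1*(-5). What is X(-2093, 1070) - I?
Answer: 1202046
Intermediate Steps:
G(Z) = 5 + Z (G(Z) = Z + 5 = 5 + Z)
X(d, N) = 5 + 24*d (X(d, N) = d*24 + (5 + 0) = 24*d + 5 = 5 + 24*d)
X(-2093, 1070) - I = (5 + 24*(-2093)) - 1*(-1252273) = (5 - 50232) + 1252273 = -50227 + 1252273 = 1202046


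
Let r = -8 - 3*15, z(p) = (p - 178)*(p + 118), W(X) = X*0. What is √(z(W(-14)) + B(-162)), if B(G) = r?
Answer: I*√21057 ≈ 145.11*I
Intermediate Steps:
W(X) = 0
z(p) = (-178 + p)*(118 + p)
r = -53 (r = -8 - 45 = -53)
B(G) = -53
√(z(W(-14)) + B(-162)) = √((-21004 + 0² - 60*0) - 53) = √((-21004 + 0 + 0) - 53) = √(-21004 - 53) = √(-21057) = I*√21057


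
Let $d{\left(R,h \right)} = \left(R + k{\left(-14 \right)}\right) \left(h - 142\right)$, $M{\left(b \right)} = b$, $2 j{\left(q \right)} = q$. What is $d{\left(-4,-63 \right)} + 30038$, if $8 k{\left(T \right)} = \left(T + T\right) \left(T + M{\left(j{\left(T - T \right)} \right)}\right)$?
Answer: $20813$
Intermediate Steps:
$j{\left(q \right)} = \frac{q}{2}$
$k{\left(T \right)} = \frac{T^{2}}{4}$ ($k{\left(T \right)} = \frac{\left(T + T\right) \left(T + \frac{T - T}{2}\right)}{8} = \frac{2 T \left(T + \frac{1}{2} \cdot 0\right)}{8} = \frac{2 T \left(T + 0\right)}{8} = \frac{2 T T}{8} = \frac{2 T^{2}}{8} = \frac{T^{2}}{4}$)
$d{\left(R,h \right)} = \left(-142 + h\right) \left(49 + R\right)$ ($d{\left(R,h \right)} = \left(R + \frac{\left(-14\right)^{2}}{4}\right) \left(h - 142\right) = \left(R + \frac{1}{4} \cdot 196\right) \left(-142 + h\right) = \left(R + 49\right) \left(-142 + h\right) = \left(49 + R\right) \left(-142 + h\right) = \left(-142 + h\right) \left(49 + R\right)$)
$d{\left(-4,-63 \right)} + 30038 = \left(-6958 - -568 + 49 \left(-63\right) - -252\right) + 30038 = \left(-6958 + 568 - 3087 + 252\right) + 30038 = -9225 + 30038 = 20813$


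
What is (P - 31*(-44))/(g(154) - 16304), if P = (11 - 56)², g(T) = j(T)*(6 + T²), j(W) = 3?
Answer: 3389/54862 ≈ 0.061773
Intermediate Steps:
g(T) = 18 + 3*T² (g(T) = 3*(6 + T²) = 18 + 3*T²)
P = 2025 (P = (-45)² = 2025)
(P - 31*(-44))/(g(154) - 16304) = (2025 - 31*(-44))/((18 + 3*154²) - 16304) = (2025 + 1364)/((18 + 3*23716) - 16304) = 3389/((18 + 71148) - 16304) = 3389/(71166 - 16304) = 3389/54862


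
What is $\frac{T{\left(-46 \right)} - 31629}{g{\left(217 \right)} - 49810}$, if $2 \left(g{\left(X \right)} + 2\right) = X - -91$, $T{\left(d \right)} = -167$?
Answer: $\frac{15898}{24829} \approx 0.6403$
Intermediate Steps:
$g{\left(X \right)} = \frac{87}{2} + \frac{X}{2}$ ($g{\left(X \right)} = -2 + \frac{X - -91}{2} = -2 + \frac{X + 91}{2} = -2 + \frac{91 + X}{2} = -2 + \left(\frac{91}{2} + \frac{X}{2}\right) = \frac{87}{2} + \frac{X}{2}$)
$\frac{T{\left(-46 \right)} - 31629}{g{\left(217 \right)} - 49810} = \frac{-167 - 31629}{\left(\frac{87}{2} + \frac{1}{2} \cdot 217\right) - 49810} = - \frac{31796}{\left(\frac{87}{2} + \frac{217}{2}\right) - 49810} = - \frac{31796}{152 - 49810} = - \frac{31796}{-49658} = \left(-31796\right) \left(- \frac{1}{49658}\right) = \frac{15898}{24829}$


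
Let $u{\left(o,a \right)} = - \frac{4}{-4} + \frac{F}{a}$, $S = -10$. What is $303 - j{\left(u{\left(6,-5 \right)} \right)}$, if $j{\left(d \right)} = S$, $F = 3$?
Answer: $313$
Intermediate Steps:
$u{\left(o,a \right)} = 1 + \frac{3}{a}$ ($u{\left(o,a \right)} = - \frac{4}{-4} + \frac{3}{a} = \left(-4\right) \left(- \frac{1}{4}\right) + \frac{3}{a} = 1 + \frac{3}{a}$)
$j{\left(d \right)} = -10$
$303 - j{\left(u{\left(6,-5 \right)} \right)} = 303 - -10 = 303 + 10 = 313$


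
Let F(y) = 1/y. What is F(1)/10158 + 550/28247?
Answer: 5615147/286933026 ≈ 0.019570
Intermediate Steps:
F(1)/10158 + 550/28247 = 1/(1*10158) + 550/28247 = 1*(1/10158) + 550*(1/28247) = 1/10158 + 550/28247 = 5615147/286933026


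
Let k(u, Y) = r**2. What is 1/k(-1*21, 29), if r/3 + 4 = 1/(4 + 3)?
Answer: 49/6561 ≈ 0.0074684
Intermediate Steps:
r = -81/7 (r = -12 + 3/(4 + 3) = -12 + 3/7 = -81/7 ≈ -11.571)
k(u, Y) = 6561/49 (k(u, Y) = (-81/7)**2 = 6561/49)
1/k(-1*21, 29) = 1/(6561/49) = 49/6561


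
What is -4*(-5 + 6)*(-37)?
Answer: 148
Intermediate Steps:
-4*(-5 + 6)*(-37) = -4*1*(-37) = -4*(-37) = 148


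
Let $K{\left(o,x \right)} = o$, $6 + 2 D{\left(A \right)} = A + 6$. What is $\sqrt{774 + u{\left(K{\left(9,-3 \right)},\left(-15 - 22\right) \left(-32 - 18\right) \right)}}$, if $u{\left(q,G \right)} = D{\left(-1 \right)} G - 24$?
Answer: $5 i \sqrt{7} \approx 13.229 i$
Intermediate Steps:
$D{\left(A \right)} = \frac{A}{2}$ ($D{\left(A \right)} = -3 + \frac{A + 6}{2} = -3 + \frac{6 + A}{2} = -3 + \left(3 + \frac{A}{2}\right) = \frac{A}{2}$)
$u{\left(q,G \right)} = -24 - \frac{G}{2}$ ($u{\left(q,G \right)} = \frac{1}{2} \left(-1\right) G - 24 = - \frac{G}{2} - 24 = -24 - \frac{G}{2}$)
$\sqrt{774 + u{\left(K{\left(9,-3 \right)},\left(-15 - 22\right) \left(-32 - 18\right) \right)}} = \sqrt{774 - \left(24 + \frac{\left(-15 - 22\right) \left(-32 - 18\right)}{2}\right)} = \sqrt{774 - \left(24 + \frac{\left(-37\right) \left(-50\right)}{2}\right)} = \sqrt{774 - 949} = \sqrt{-175} = 5 i \sqrt{7}$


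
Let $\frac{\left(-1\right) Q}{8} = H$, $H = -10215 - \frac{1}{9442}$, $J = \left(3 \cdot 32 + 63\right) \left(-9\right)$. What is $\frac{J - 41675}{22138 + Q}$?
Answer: $- \frac{101751713}{245156811} \approx -0.41505$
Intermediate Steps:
$J = -1431$ ($J = \left(96 + 63\right) \left(-9\right) = 159 \left(-9\right) = -1431$)
$H = - \frac{96450031}{9442}$ ($H = -10215 - \frac{1}{9442} = - \frac{96450031}{9442} \approx -10215.0$)
$Q = \frac{385800124}{4721}$ ($Q = \left(-8\right) \left(- \frac{96450031}{9442}\right) = \frac{385800124}{4721} \approx 81720.0$)
$\frac{J - 41675}{22138 + Q} = \frac{-1431 - 41675}{22138 + \frac{385800124}{4721}} = - \frac{43106}{\frac{490313622}{4721}} = \left(-43106\right) \frac{4721}{490313622} = - \frac{101751713}{245156811}$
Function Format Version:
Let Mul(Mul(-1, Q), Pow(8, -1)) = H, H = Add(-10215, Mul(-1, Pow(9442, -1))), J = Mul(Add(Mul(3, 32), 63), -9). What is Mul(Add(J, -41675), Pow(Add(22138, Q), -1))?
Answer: Rational(-101751713, 245156811) ≈ -0.41505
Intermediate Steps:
J = -1431 (J = Mul(Add(96, 63), -9) = Mul(159, -9) = -1431)
H = Rational(-96450031, 9442) (H = Add(-10215, Mul(-1, Rational(1, 9442))) = Add(-10215, Rational(-1, 9442)) = Rational(-96450031, 9442) ≈ -10215.)
Q = Rational(385800124, 4721) (Q = Mul(-8, Rational(-96450031, 9442)) = Rational(385800124, 4721) ≈ 81720.)
Mul(Add(J, -41675), Pow(Add(22138, Q), -1)) = Mul(Add(-1431, -41675), Pow(Add(22138, Rational(385800124, 4721)), -1)) = Mul(-43106, Pow(Rational(490313622, 4721), -1)) = Mul(-43106, Rational(4721, 490313622)) = Rational(-101751713, 245156811)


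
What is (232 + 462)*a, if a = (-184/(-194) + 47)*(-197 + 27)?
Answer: -548724980/97 ≈ -5.6570e+6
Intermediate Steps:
a = -790670/97 (a = (-184*(-1/194) + 47)*(-170) = (92/97 + 47)*(-170) = (4651/97)*(-170) = -790670/97 ≈ -8151.2)
(232 + 462)*a = (232 + 462)*(-790670/97) = 694*(-790670/97) = -548724980/97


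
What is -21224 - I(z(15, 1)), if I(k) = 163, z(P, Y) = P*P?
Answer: -21387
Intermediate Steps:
z(P, Y) = P²
-21224 - I(z(15, 1)) = -21224 - 1*163 = -21224 - 163 = -21387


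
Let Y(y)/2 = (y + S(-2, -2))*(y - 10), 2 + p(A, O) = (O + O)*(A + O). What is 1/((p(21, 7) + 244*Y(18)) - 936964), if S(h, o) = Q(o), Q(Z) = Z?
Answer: -1/874110 ≈ -1.1440e-6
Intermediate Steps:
S(h, o) = o
p(A, O) = -2 + 2*O*(A + O) (p(A, O) = -2 + (O + O)*(A + O) = -2 + (2*O)*(A + O) = -2 + 2*O*(A + O))
Y(y) = 2*(-10 + y)*(-2 + y) (Y(y) = 2*((y - 2)*(y - 10)) = 2*((-2 + y)*(-10 + y)) = 2*((-10 + y)*(-2 + y)) = 2*(-10 + y)*(-2 + y))
1/((p(21, 7) + 244*Y(18)) - 936964) = 1/(((-2 + 2*7**2 + 2*21*7) + 244*(40 - 24*18 + 2*18**2)) - 936964) = 1/(((-2 + 2*49 + 294) + 244*(40 - 432 + 2*324)) - 936964) = 1/(((-2 + 98 + 294) + 244*(40 - 432 + 648)) - 936964) = 1/((390 + 244*256) - 936964) = 1/((390 + 62464) - 936964) = 1/(62854 - 936964) = 1/(-874110) = -1/874110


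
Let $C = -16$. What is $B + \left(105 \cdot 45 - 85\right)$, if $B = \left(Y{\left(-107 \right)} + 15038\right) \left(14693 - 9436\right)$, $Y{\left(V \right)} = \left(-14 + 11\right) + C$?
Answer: $78959523$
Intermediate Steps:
$Y{\left(V \right)} = -19$ ($Y{\left(V \right)} = \left(-14 + 11\right) - 16 = -3 - 16 = -19$)
$B = 78954883$ ($B = \left(-19 + 15038\right) \left(14693 - 9436\right) = 15019 \cdot 5257 = 78954883$)
$B + \left(105 \cdot 45 - 85\right) = 78954883 + \left(105 \cdot 45 - 85\right) = 78954883 + \left(4725 - 85\right) = 78954883 + 4640 = 78959523$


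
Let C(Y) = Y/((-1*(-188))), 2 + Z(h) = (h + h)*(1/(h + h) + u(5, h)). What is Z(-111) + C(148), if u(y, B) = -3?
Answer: 31292/47 ≈ 665.79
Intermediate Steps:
Z(h) = -2 + 2*h*(-3 + 1/(2*h)) (Z(h) = -2 + (h + h)*(1/(h + h) - 3) = -2 + (2*h)*(1/(2*h) - 3) = -2 + (2*h)*(-3 + 1/(2*h)) = -2 + 2*h*(-3 + 1/(2*h)))
C(Y) = Y/188
Z(-111) + C(148) = (-1 - 6*(-111)) + (1/188)*148 = (-1 + 666) + 37/47 = 665 + 37/47 = 31292/47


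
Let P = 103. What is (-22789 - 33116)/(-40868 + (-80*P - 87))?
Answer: 11181/9839 ≈ 1.1364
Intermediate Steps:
(-22789 - 33116)/(-40868 + (-80*P - 87)) = (-22789 - 33116)/(-40868 + (-80*103 - 87)) = -55905/(-40868 + (-8240 - 87)) = -55905/(-40868 - 8327) = -55905/(-49195) = -55905*(-1/49195) = 11181/9839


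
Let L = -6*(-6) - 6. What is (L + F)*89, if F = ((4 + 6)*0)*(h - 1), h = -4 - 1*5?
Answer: 2670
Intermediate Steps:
h = -9 (h = -4 - 5 = -9)
L = 30 (L = 36 - 6 = 30)
F = 0 (F = ((4 + 6)*0)*(-9 - 1) = (10*0)*(-10) = 0*(-10) = 0)
(L + F)*89 = (30 + 0)*89 = 30*89 = 2670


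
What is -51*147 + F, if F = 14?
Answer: -7483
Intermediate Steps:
-51*147 + F = -51*147 + 14 = -7497 + 14 = -7483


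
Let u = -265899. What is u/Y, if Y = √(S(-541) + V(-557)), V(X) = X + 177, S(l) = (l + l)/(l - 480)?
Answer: 88633*I*√395022858/128966 ≈ 13659.0*I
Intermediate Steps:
S(l) = 2*l/(-480 + l) (S(l) = (2*l)/(-480 + l) = 2*l/(-480 + l))
V(X) = 177 + X
Y = I*√395022858/1021 (Y = √(2*(-541)/(-480 - 541) + (177 - 557)) = √(2*(-541)/(-1021) - 380) = √(2*(-541)*(-1/1021) - 380) = √(1082/1021 - 380) = √(-386898/1021) = I*√395022858/1021 ≈ 19.466*I)
u/Y = -265899*(-I*√395022858/386898) = -(-88633)*I*√395022858/128966 = 88633*I*√395022858/128966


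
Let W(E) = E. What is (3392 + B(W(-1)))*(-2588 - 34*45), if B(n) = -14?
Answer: -13910604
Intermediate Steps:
(3392 + B(W(-1)))*(-2588 - 34*45) = (3392 - 14)*(-2588 - 34*45) = 3378*(-2588 - 1530) = 3378*(-4118) = -13910604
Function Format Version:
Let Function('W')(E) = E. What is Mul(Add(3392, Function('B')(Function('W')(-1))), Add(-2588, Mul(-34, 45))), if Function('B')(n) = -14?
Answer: -13910604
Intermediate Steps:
Mul(Add(3392, Function('B')(Function('W')(-1))), Add(-2588, Mul(-34, 45))) = Mul(Add(3392, -14), Add(-2588, Mul(-34, 45))) = Mul(3378, Add(-2588, -1530)) = Mul(3378, -4118) = -13910604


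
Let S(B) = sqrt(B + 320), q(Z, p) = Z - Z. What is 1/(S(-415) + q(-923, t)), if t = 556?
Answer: -I*sqrt(95)/95 ≈ -0.1026*I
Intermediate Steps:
q(Z, p) = 0
S(B) = sqrt(320 + B)
1/(S(-415) + q(-923, t)) = 1/(sqrt(320 - 415) + 0) = 1/(sqrt(-95) + 0) = 1/(I*sqrt(95) + 0) = 1/(I*sqrt(95)) = -I*sqrt(95)/95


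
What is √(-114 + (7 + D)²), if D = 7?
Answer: √82 ≈ 9.0554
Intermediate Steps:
√(-114 + (7 + D)²) = √(-114 + (7 + 7)²) = √(-114 + 14²) = √(-114 + 196) = √82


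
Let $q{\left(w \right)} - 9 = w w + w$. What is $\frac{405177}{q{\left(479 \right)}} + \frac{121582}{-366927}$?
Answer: $\frac{40238384467}{28122386061} \approx 1.4308$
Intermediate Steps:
$q{\left(w \right)} = 9 + w + w^{2}$ ($q{\left(w \right)} = 9 + \left(w w + w\right) = 9 + \left(w^{2} + w\right) = 9 + \left(w + w^{2}\right) = 9 + w + w^{2}$)
$\frac{405177}{q{\left(479 \right)}} + \frac{121582}{-366927} = \frac{405177}{9 + 479 + 479^{2}} + \frac{121582}{-366927} = \frac{405177}{9 + 479 + 229441} + 121582 \left(- \frac{1}{366927}\right) = \frac{405177}{229929} - \frac{121582}{366927} = 405177 \cdot \frac{1}{229929} - \frac{121582}{366927} = \frac{135059}{76643} - \frac{121582}{366927} = \frac{40238384467}{28122386061}$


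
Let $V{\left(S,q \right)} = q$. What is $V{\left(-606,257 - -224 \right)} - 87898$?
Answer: $-87417$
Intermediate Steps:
$V{\left(-606,257 - -224 \right)} - 87898 = \left(257 - -224\right) - 87898 = \left(257 + 224\right) - 87898 = 481 - 87898 = -87417$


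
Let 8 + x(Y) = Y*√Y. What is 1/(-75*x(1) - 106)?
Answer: 1/419 ≈ 0.0023866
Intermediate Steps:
x(Y) = -8 + Y^(3/2) (x(Y) = -8 + Y*√Y = -8 + Y^(3/2))
1/(-75*x(1) - 106) = 1/(-75*(-8 + 1^(3/2)) - 106) = 1/(-75*(-8 + 1) - 106) = 1/(-75*(-7) - 106) = 1/(525 - 106) = 1/419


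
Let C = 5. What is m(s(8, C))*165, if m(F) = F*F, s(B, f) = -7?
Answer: 8085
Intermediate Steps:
m(F) = F²
m(s(8, C))*165 = (-7)²*165 = 49*165 = 8085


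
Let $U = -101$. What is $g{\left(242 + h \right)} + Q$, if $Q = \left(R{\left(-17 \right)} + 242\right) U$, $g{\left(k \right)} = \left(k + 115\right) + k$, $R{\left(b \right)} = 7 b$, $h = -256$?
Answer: $-12336$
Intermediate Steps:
$g{\left(k \right)} = 115 + 2 k$ ($g{\left(k \right)} = \left(115 + k\right) + k = 115 + 2 k$)
$Q = -12423$ ($Q = \left(7 \left(-17\right) + 242\right) \left(-101\right) = \left(-119 + 242\right) \left(-101\right) = 123 \left(-101\right) = -12423$)
$g{\left(242 + h \right)} + Q = \left(115 + 2 \left(242 - 256\right)\right) - 12423 = \left(115 + 2 \left(-14\right)\right) - 12423 = \left(115 - 28\right) - 12423 = 87 - 12423 = -12336$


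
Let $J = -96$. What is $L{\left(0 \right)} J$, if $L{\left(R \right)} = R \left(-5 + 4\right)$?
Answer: $0$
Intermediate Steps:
$L{\left(R \right)} = - R$ ($L{\left(R \right)} = R \left(-1\right) = - R$)
$L{\left(0 \right)} J = \left(-1\right) 0 \left(-96\right) = 0 \left(-96\right) = 0$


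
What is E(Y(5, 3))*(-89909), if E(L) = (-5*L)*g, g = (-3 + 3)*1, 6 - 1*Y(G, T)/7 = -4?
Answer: 0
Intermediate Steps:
Y(G, T) = 70 (Y(G, T) = 42 - 7*(-4) = 42 + 28 = 70)
g = 0 (g = 0*1 = 0)
E(L) = 0 (E(L) = -5*L*0 = 0)
E(Y(5, 3))*(-89909) = 0*(-89909) = 0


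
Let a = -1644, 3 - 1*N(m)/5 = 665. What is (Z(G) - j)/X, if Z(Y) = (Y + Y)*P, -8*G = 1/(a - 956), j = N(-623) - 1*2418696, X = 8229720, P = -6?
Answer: 12594431197/42794544000 ≈ 0.29430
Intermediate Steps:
N(m) = -3310 (N(m) = 15 - 5*665 = 15 - 3325 = -3310)
j = -2422006 (j = -3310 - 1*2418696 = -3310 - 2418696 = -2422006)
G = 1/20800 (G = -1/(8*(-1644 - 956)) = -1/8/(-2600) = -1/8*(-1/2600) = 1/20800 ≈ 4.8077e-5)
Z(Y) = -12*Y (Z(Y) = (Y + Y)*(-6) = (2*Y)*(-6) = -12*Y)
(Z(G) - j)/X = (-12*1/20800 - 1*(-2422006))/8229720 = (-3/5200 + 2422006)*(1/8229720) = (12594431197/5200)*(1/8229720) = 12594431197/42794544000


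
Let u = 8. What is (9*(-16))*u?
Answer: -1152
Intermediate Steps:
(9*(-16))*u = (9*(-16))*8 = -144*8 = -1152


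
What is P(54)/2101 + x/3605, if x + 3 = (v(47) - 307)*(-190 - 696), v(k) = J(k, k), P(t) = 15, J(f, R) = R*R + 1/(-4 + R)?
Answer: -152243301286/325686515 ≈ -467.45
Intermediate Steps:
J(f, R) = R² + 1/(-4 + R)
v(k) = (1 + k³ - 4*k²)/(-4 + k)
x = -72463411/43 (x = -3 + ((1 + 47³ - 4*47²)/(-4 + 47) - 307)*(-190 - 696) = -3 + ((1 + 103823 - 4*2209)/43 - 307)*(-886) = -3 + ((1 + 103823 - 8836)/43 - 307)*(-886) = -3 + ((1/43)*94988 - 307)*(-886) = -3 + (94988/43 - 307)*(-886) = -3 + (81787/43)*(-886) = -3 - 72463282/43 = -72463411/43 ≈ -1.6852e+6)
P(54)/2101 + x/3605 = 15/2101 - 72463411/43/3605 = 15*(1/2101) - 72463411/43*1/3605 = 15/2101 - 72463411/155015 = -152243301286/325686515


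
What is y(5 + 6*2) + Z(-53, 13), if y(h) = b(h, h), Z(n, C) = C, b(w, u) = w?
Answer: 30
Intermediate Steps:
y(h) = h
y(5 + 6*2) + Z(-53, 13) = (5 + 6*2) + 13 = (5 + 12) + 13 = 17 + 13 = 30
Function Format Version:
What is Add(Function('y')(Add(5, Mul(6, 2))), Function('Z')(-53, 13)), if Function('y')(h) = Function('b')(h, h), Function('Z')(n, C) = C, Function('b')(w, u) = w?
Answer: 30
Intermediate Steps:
Function('y')(h) = h
Add(Function('y')(Add(5, Mul(6, 2))), Function('Z')(-53, 13)) = Add(Add(5, Mul(6, 2)), 13) = Add(Add(5, 12), 13) = Add(17, 13) = 30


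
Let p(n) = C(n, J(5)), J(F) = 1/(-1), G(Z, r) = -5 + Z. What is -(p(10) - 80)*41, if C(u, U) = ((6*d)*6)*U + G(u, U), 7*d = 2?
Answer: 24477/7 ≈ 3496.7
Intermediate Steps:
d = 2/7 (d = (⅐)*2 = 2/7 ≈ 0.28571)
J(F) = -1
C(u, U) = -5 + u + 72*U/7 (C(u, U) = ((6*(2/7))*6)*U + (-5 + u) = ((12/7)*6)*U + (-5 + u) = 72*U/7 + (-5 + u) = -5 + u + 72*U/7)
p(n) = -107/7 + n (p(n) = -5 + n + (72/7)*(-1) = -5 + n - 72/7 = -107/7 + n)
-(p(10) - 80)*41 = -((-107/7 + 10) - 80)*41 = -(-37/7 - 80)*41 = -(-597)*41/7 = -1*(-24477/7) = 24477/7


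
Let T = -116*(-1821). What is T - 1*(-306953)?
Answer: 518189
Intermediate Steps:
T = 211236
T - 1*(-306953) = 211236 - 1*(-306953) = 211236 + 306953 = 518189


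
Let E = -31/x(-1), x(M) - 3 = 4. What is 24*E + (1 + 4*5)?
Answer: -597/7 ≈ -85.286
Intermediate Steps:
x(M) = 7 (x(M) = 3 + 4 = 7)
E = -31/7 ≈ -4.4286
24*E + (1 + 4*5) = 24*(-31/7) + (1 + 4*5) = -744/7 + (1 + 20) = -744/7 + 21 = -597/7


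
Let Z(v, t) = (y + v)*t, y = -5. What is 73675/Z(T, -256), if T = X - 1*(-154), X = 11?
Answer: -14735/8192 ≈ -1.7987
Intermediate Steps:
T = 165 (T = 11 - 1*(-154) = 11 + 154 = 165)
Z(v, t) = t*(-5 + v) (Z(v, t) = (-5 + v)*t = t*(-5 + v))
73675/Z(T, -256) = 73675/((-256*(-5 + 165))) = 73675/((-256*160)) = 73675/(-40960) = 73675*(-1/40960) = -14735/8192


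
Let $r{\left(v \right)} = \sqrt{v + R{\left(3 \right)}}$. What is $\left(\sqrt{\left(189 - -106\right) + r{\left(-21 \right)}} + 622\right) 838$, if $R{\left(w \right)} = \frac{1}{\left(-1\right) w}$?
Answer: $521236 + \frac{838 \sqrt{2655 + 24 i \sqrt{3}}}{3} \approx 5.3563 \cdot 10^{5} + 112.67 i$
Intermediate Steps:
$R{\left(w \right)} = - \frac{1}{w}$
$r{\left(v \right)} = \sqrt{- \frac{1}{3} + v}$ ($r{\left(v \right)} = \sqrt{v - \frac{1}{3}} = \sqrt{- \frac{1}{3} + v}$)
$\left(\sqrt{\left(189 - -106\right) + r{\left(-21 \right)}} + 622\right) 838 = \left(\sqrt{\left(189 - -106\right) + \frac{\sqrt{-3 + 9 \left(-21\right)}}{3}} + 622\right) 838 = \left(\sqrt{\left(189 + 106\right) + \frac{\sqrt{-3 - 189}}{3}} + 622\right) 838 = \left(\sqrt{295 + \frac{\sqrt{-192}}{3}} + 622\right) 838 = \left(\sqrt{295 + \frac{8 i \sqrt{3}}{3}} + 622\right) 838 = \left(622 + \sqrt{295 + \frac{8 i \sqrt{3}}{3}}\right) 838 = 521236 + 838 \sqrt{295 + \frac{8 i \sqrt{3}}{3}}$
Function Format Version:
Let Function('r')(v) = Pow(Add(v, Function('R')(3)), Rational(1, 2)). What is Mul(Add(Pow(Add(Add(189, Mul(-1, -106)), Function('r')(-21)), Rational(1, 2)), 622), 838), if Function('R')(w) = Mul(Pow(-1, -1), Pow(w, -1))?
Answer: Add(521236, Mul(Rational(838, 3), Pow(Add(2655, Mul(24, I, Pow(3, Rational(1, 2)))), Rational(1, 2)))) ≈ Add(5.3563e+5, Mul(112.67, I))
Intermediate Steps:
Function('R')(w) = Mul(-1, Pow(w, -1))
Function('r')(v) = Pow(Add(Rational(-1, 3), v), Rational(1, 2)) (Function('r')(v) = Pow(Add(v, Mul(-1, Pow(3, -1))), Rational(1, 2)) = Pow(Add(v, Mul(-1, Rational(1, 3))), Rational(1, 2)) = Pow(Add(v, Rational(-1, 3)), Rational(1, 2)) = Pow(Add(Rational(-1, 3), v), Rational(1, 2)))
Mul(Add(Pow(Add(Add(189, Mul(-1, -106)), Function('r')(-21)), Rational(1, 2)), 622), 838) = Mul(Add(Pow(Add(Add(189, Mul(-1, -106)), Mul(Rational(1, 3), Pow(Add(-3, Mul(9, -21)), Rational(1, 2)))), Rational(1, 2)), 622), 838) = Mul(Add(Pow(Add(Add(189, 106), Mul(Rational(1, 3), Pow(Add(-3, -189), Rational(1, 2)))), Rational(1, 2)), 622), 838) = Mul(Add(Pow(Add(295, Mul(Rational(1, 3), Pow(-192, Rational(1, 2)))), Rational(1, 2)), 622), 838) = Mul(Add(Pow(Add(295, Mul(Rational(1, 3), Mul(8, I, Pow(3, Rational(1, 2))))), Rational(1, 2)), 622), 838) = Mul(Add(Pow(Add(295, Mul(Rational(8, 3), I, Pow(3, Rational(1, 2)))), Rational(1, 2)), 622), 838) = Mul(Add(622, Pow(Add(295, Mul(Rational(8, 3), I, Pow(3, Rational(1, 2)))), Rational(1, 2))), 838) = Add(521236, Mul(838, Pow(Add(295, Mul(Rational(8, 3), I, Pow(3, Rational(1, 2)))), Rational(1, 2))))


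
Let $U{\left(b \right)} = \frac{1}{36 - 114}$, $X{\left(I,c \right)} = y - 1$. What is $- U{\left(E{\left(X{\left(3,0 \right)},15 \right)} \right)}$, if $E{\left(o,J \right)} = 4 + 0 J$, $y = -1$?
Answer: $\frac{1}{78} \approx 0.012821$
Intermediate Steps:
$X{\left(I,c \right)} = -2$ ($X{\left(I,c \right)} = -1 - 1 = -2$)
$E{\left(o,J \right)} = 4$ ($E{\left(o,J \right)} = 4 + 0 = 4$)
$U{\left(b \right)} = - \frac{1}{78}$ ($U{\left(b \right)} = \frac{1}{-78} = - \frac{1}{78}$)
$- U{\left(E{\left(X{\left(3,0 \right)},15 \right)} \right)} = \left(-1\right) \left(- \frac{1}{78}\right) = \frac{1}{78}$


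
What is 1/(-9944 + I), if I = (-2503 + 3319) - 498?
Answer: -1/9626 ≈ -0.00010389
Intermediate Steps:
I = 318 (I = 816 - 498 = 318)
1/(-9944 + I) = 1/(-9944 + 318) = 1/(-9626) = -1/9626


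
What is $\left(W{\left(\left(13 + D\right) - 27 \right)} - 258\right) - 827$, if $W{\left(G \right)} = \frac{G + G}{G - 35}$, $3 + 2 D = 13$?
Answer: $- \frac{23861}{22} \approx -1084.6$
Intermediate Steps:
$D = 5$ ($D = - \frac{3}{2} + \frac{1}{2} \cdot 13 = - \frac{3}{2} + \frac{13}{2} = 5$)
$W{\left(G \right)} = \frac{2 G}{-35 + G}$
$\left(W{\left(\left(13 + D\right) - 27 \right)} - 258\right) - 827 = \left(\frac{2 \left(\left(13 + 5\right) - 27\right)}{-35 + \left(\left(13 + 5\right) - 27\right)} - 258\right) - 827 = \left(\frac{2 \left(18 - 27\right)}{-35 + \left(18 - 27\right)} + \left(-1569 + 1311\right)\right) - 827 = \left(2 \left(-9\right) \frac{1}{-35 - 9} - 258\right) - 827 = \left(2 \left(-9\right) \frac{1}{-44} - 258\right) - 827 = \left(2 \left(-9\right) \left(- \frac{1}{44}\right) - 258\right) - 827 = \left(\frac{9}{22} - 258\right) - 827 = - \frac{5667}{22} - 827 = - \frac{23861}{22}$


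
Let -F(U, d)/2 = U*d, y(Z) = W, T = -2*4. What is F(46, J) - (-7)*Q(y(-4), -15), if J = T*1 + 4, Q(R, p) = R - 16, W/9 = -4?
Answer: 4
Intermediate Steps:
T = -8
W = -36 (W = 9*(-4) = -36)
y(Z) = -36
Q(R, p) = -16 + R
J = -4 (J = -8*1 + 4 = -8 + 4 = -4)
F(U, d) = -2*U*d
F(46, J) - (-7)*Q(y(-4), -15) = -2*46*(-4) - (-7)*(-16 - 36) = 368 - (-7)*(-52) = 368 - 1*364 = 368 - 364 = 4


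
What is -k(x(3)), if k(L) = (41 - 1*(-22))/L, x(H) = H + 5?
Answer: -63/8 ≈ -7.8750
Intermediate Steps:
x(H) = 5 + H
k(L) = 63/L (k(L) = (41 + 22)/L = 63/L)
-k(x(3)) = -63/(5 + 3) = -63/8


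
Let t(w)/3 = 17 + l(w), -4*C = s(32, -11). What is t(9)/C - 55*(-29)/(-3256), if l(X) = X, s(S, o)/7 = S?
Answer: -3901/2072 ≈ -1.8827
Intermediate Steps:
s(S, o) = 7*S
C = -56 (C = -7*32/4 = -¼*224 = -56)
t(w) = 51 + 3*w (t(w) = 3*(17 + w) = 51 + 3*w)
t(9)/C - 55*(-29)/(-3256) = (51 + 3*9)/(-56) - 55*(-29)/(-3256) = (51 + 27)*(-1/56) + 1595*(-1/3256) = 78*(-1/56) - 145/296 = -39/28 - 145/296 = -3901/2072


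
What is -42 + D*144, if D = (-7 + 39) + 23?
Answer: 7878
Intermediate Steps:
D = 55 (D = 32 + 23 = 55)
-42 + D*144 = -42 + 55*144 = -42 + 7920 = 7878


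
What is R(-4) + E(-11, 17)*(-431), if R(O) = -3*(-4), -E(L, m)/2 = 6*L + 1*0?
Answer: -56880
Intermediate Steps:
E(L, m) = -12*L (E(L, m) = -2*(6*L + 1*0) = -2*(6*L + 0) = -12*L)
R(O) = 12
R(-4) + E(-11, 17)*(-431) = 12 - 12*(-11)*(-431) = 12 + 132*(-431) = 12 - 56892 = -56880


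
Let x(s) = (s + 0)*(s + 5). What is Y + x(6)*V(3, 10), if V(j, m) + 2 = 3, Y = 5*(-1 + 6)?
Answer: 91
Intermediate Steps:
x(s) = s*(5 + s)
Y = 25 (Y = 5*5 = 25)
V(j, m) = 1 (V(j, m) = -2 + 3 = 1)
Y + x(6)*V(3, 10) = 25 + (6*(5 + 6))*1 = 25 + (6*11)*1 = 25 + 66*1 = 25 + 66 = 91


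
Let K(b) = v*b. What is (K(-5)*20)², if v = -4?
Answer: 160000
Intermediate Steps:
K(b) = -4*b
(K(-5)*20)² = (-4*(-5)*20)² = (20*20)² = 400² = 160000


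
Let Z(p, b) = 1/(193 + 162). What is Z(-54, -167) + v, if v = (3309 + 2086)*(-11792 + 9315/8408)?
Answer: -189871233216317/2984840 ≈ -6.3612e+7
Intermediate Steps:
Z(p, b) = 1/355
v = -534848544295/8408 (v = 5395*(-11792 + 9315*(1/8408)) = 5395*(-11792 + 9315/8408) = 5395*(-99137821/8408) = -534848544295/8408 ≈ -6.3612e+7)
Z(-54, -167) + v = 1/355 - 534848544295/8408 = -189871233216317/2984840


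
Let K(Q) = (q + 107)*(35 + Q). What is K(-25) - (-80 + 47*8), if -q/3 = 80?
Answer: -1626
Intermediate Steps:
q = -240 (q = -3*80 = -240)
K(Q) = -4655 - 133*Q (K(Q) = (-240 + 107)*(35 + Q) = -133*(35 + Q) = -4655 - 133*Q)
K(-25) - (-80 + 47*8) = (-4655 - 133*(-25)) - (-80 + 47*8) = (-4655 + 3325) - (-80 + 376) = -1330 - 1*296 = -1330 - 296 = -1626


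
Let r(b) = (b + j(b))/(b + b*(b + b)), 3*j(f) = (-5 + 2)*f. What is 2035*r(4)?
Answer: 0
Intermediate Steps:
j(f) = -f (j(f) = ((-5 + 2)*f)/3 = (-3*f)/3 = -f)
r(b) = 0 (r(b) = (b - b)/(b + b*(b + b)) = 0/(b + b*(2*b)) = 0/(b + 2*b²) = 0)
2035*r(4) = 2035*0 = 0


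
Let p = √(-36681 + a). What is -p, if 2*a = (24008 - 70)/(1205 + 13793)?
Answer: -I*√8250844775662/14998 ≈ -191.52*I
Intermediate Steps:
a = 11969/14998 (a = ((24008 - 70)/(1205 + 13793))/2 = (23938/14998)/2 = (23938*(1/14998))/2 = (½)*(11969/7499) = 11969/14998 ≈ 0.79804)
p = I*√8250844775662/14998 (p = √(-36681 + 11969/14998) = √(-550129669/14998) = I*√8250844775662/14998 ≈ 191.52*I)
-p = -I*√8250844775662/14998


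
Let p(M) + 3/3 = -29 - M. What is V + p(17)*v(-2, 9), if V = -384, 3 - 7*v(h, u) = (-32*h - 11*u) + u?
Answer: -4051/7 ≈ -578.71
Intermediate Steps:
v(h, u) = 3/7 + 10*u/7 + 32*h/7 (v(h, u) = 3/7 - ((-32*h - 11*u) + u)/7 = 3/7 - (-32*h - 10*u)/7 = 3/7 + (10*u/7 + 32*h/7) = 3/7 + 10*u/7 + 32*h/7)
p(M) = -30 - M (p(M) = -1 + (-29 - M) = -30 - M)
V + p(17)*v(-2, 9) = -384 + (-30 - 1*17)*(3/7 + (10/7)*9 + (32/7)*(-2)) = -384 + (-30 - 17)*(3/7 + 90/7 - 64/7) = -384 - 47*29/7 = -384 - 1363/7 = -4051/7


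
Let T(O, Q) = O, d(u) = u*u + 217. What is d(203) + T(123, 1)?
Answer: 41549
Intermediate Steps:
d(u) = 217 + u² (d(u) = u² + 217 = 217 + u²)
d(203) + T(123, 1) = (217 + 203²) + 123 = (217 + 41209) + 123 = 41426 + 123 = 41549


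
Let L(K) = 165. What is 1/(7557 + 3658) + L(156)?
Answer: 1850476/11215 ≈ 165.00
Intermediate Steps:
1/(7557 + 3658) + L(156) = 1/(7557 + 3658) + 165 = 1/11215 + 165 = 1850476/11215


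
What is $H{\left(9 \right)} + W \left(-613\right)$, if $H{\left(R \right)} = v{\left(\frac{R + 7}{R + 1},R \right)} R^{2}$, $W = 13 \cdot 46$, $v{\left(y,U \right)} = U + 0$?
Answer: $-365845$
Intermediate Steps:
$v{\left(y,U \right)} = U$
$W = 598$
$H{\left(R \right)} = R^{3}$ ($H{\left(R \right)} = R R^{2} = R^{3}$)
$H{\left(9 \right)} + W \left(-613\right) = 9^{3} + 598 \left(-613\right) = 729 - 366574 = -365845$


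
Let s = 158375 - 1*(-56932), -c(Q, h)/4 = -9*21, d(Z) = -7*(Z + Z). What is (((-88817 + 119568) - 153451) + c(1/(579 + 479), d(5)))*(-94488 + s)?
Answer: -14733152136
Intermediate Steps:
d(Z) = -14*Z
c(Q, h) = 756 (c(Q, h) = -(-36)*21 = -4*(-189) = 756)
s = 215307 (s = 158375 + 56932 = 215307)
(((-88817 + 119568) - 153451) + c(1/(579 + 479), d(5)))*(-94488 + s) = (((-88817 + 119568) - 153451) + 756)*(-94488 + 215307) = ((30751 - 153451) + 756)*120819 = (-122700 + 756)*120819 = -121944*120819 = -14733152136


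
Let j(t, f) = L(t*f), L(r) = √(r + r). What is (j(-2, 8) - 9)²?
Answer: 49 - 72*I*√2 ≈ 49.0 - 101.82*I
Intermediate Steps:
L(r) = √2*√r (L(r) = √(2*r) = √2*√r)
j(t, f) = √2*√(f*t) (j(t, f) = √2*√(t*f) = √2*√(f*t))
(j(-2, 8) - 9)² = (√2*√(8*(-2)) - 9)² = (√2*√(-16) - 9)² = (√2*(4*I) - 9)² = (4*I*√2 - 9)² = (-9 + 4*I*√2)²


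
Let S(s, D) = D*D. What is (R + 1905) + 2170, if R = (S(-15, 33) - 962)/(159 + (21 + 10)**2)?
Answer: 4564127/1120 ≈ 4075.1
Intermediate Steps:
S(s, D) = D**2
R = 127/1120 (R = (33**2 - 962)/(159 + (21 + 10)**2) = (1089 - 962)/(159 + 31**2) = 127/(159 + 961) = 127/1120 ≈ 0.11339)
(R + 1905) + 2170 = (127/1120 + 1905) + 2170 = 2133727/1120 + 2170 = 4564127/1120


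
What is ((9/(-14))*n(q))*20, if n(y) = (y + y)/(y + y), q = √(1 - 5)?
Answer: -90/7 ≈ -12.857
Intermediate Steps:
q = 2*I (q = √(-4) = 2*I ≈ 2.0*I)
n(y) = 1 (n(y) = (2*y)/((2*y)) = (2*y)*(1/(2*y)) = 1)
((9/(-14))*n(q))*20 = ((9/(-14))*1)*20 = ((9*(-1/14))*1)*20 = -9/14*1*20 = -9/14*20 = -90/7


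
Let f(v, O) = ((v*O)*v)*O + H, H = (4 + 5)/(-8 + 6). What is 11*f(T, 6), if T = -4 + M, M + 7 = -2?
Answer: 133749/2 ≈ 66875.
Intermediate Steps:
M = -9 (M = -7 - 2 = -9)
H = -9/2 (H = 9/(-2) = 9*(-½) = -9/2 ≈ -4.5000)
T = -13 (T = -4 - 9 = -13)
f(v, O) = -9/2 + O²*v² (f(v, O) = ((v*O)*v)*O - 9/2 = ((O*v)*v)*O - 9/2 = (O*v²)*O - 9/2 = O²*v² - 9/2 = -9/2 + O²*v²)
11*f(T, 6) = 11*(-9/2 + 6²*(-13)²) = 11*(-9/2 + 36*169) = 11*(-9/2 + 6084) = 11*(12159/2) = 133749/2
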